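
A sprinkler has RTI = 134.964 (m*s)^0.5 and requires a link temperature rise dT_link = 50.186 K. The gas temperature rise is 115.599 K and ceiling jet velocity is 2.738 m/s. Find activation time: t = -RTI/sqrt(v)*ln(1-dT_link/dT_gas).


dT_link/dT_gas = 0.43414
ln(1 - 0.43414) = -0.56941
t = -134.964 / sqrt(2.738) * -0.56941 = 46.443 s

46.443 s


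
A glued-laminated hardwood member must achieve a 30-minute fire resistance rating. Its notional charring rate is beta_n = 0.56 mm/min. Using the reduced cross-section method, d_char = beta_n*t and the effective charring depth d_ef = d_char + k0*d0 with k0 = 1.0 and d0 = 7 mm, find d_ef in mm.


d_char = 0.56 * 30 = 16.8 mm
d_ef = 16.8 + 1.0*7 = 23.8 mm

23.8 mm


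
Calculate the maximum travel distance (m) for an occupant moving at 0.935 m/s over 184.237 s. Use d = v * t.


d = 0.935 * 184.237 = 172.26 m

172.26 m


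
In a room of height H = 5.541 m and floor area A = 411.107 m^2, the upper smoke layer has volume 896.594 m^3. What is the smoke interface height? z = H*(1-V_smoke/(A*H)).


V/(A*H) = 0.39360
1 - 0.39360 = 0.60640
z = 5.541 * 0.60640 = 3.3601 m

3.3601 m


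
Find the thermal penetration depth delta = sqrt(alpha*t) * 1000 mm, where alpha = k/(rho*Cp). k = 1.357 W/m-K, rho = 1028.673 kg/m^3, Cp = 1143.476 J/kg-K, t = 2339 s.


alpha = 1.357 / (1028.673 * 1143.476) = 1.1537e-06 m^2/s
alpha * t = 0.0026984
delta = sqrt(0.0026984) * 1000 = 51.946 mm

51.946 mm


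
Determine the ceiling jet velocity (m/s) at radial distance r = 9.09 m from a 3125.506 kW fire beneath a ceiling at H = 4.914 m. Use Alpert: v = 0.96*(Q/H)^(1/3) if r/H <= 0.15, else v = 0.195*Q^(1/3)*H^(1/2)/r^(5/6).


r/H = 9.09 / 4.914 = 1.8498
r/H > 0.15, so v = 0.195*Q^(1/3)*H^(1/2)/r^(5/6)
Q^(1/3) = 14.621
H^(1/2) = 2.2168
r^(5/6) = 6.2922
v = 0.195 * 14.621 * 2.2168 / 6.2922 = 1.0044 m/s

1.0044 m/s


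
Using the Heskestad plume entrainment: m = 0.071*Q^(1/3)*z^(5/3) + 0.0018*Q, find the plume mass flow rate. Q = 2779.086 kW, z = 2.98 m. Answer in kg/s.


Q^(1/3) = 14.059
z^(5/3) = 6.1711
First term = 0.071 * 14.059 * 6.1711 = 6.1601
Second term = 0.0018 * 2779.086 = 5.0024
m = 11.162 kg/s

11.162 kg/s


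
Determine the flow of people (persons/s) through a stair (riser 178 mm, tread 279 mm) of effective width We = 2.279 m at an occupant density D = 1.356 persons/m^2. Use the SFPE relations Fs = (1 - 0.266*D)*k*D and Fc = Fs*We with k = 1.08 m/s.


1 - 0.266*D = 1 - 0.266*1.356 = 0.63930
Fs = 0.63930 * 1.08 * 1.356 = 0.93625 persons/(s*m)
Fc = 0.93625 * 2.279 = 2.1337 persons/s

2.1337 persons/s


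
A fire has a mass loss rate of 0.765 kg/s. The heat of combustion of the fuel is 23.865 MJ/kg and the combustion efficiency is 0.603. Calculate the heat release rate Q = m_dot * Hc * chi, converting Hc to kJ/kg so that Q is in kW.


Hc = 23.865 MJ/kg = 23.865 * 1000 kJ/kg = 23865 kJ/kg
Q = 0.765 kg/s * 23865 kJ/kg * 0.603 = 11009 kW

11009 kW


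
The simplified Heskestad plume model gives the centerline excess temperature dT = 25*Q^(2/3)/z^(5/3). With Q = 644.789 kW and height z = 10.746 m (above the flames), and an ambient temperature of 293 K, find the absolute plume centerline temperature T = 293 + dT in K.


Q^(2/3) = 74.635
z^(5/3) = 52.329
dT = 25 * 74.635 / 52.329 = 35.657 K
T = 293 + 35.657 = 328.66 K

328.66 K


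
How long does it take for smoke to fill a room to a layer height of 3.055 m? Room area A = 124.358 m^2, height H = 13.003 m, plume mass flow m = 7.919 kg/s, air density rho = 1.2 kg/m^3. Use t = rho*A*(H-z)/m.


H - z = 9.948 m
t = 1.2 * 124.358 * 9.948 / 7.919 = 187.47 s

187.47 s


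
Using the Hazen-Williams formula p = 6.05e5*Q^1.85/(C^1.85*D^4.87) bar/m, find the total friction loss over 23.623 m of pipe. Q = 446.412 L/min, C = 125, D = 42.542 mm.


Q^1.85 = 79802
C^1.85 = 7573.3
D^4.87 = 8.5574e+07
p/m = 0.074497 bar/m
p_total = 0.074497 * 23.623 = 1.7598 bar

1.7598 bar


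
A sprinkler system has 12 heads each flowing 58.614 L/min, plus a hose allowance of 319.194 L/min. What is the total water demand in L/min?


Sprinkler demand = 12 * 58.614 = 703.368 L/min
Total = 703.368 + 319.194 = 1022.562 L/min

1022.562 L/min


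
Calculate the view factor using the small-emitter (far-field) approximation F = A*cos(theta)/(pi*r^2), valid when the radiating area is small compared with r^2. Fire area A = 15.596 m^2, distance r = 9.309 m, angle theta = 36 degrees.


cos(36 deg) = 0.80902
pi*r^2 = 272.24
F = 15.596 * 0.80902 / 272.24 = 0.046346

0.046346


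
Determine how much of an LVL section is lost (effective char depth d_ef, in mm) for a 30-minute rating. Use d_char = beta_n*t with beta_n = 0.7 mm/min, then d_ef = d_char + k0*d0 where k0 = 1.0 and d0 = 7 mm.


d_char = 0.7 * 30 = 21 mm
d_ef = 21 + 1.0*7 = 28 mm

28 mm


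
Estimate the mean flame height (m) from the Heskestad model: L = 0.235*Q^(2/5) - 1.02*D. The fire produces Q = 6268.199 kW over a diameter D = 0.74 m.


Q^(2/5) = 33.026
0.235 * Q^(2/5) = 7.7611
1.02 * D = 0.75480
L = 7.0063 m

7.0063 m


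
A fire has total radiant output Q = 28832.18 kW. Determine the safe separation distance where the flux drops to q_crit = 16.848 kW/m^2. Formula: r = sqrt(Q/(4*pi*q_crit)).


4*pi*q_crit = 211.72
Q/(4*pi*q_crit) = 136.18
r = sqrt(136.18) = 11.670 m

11.670 m


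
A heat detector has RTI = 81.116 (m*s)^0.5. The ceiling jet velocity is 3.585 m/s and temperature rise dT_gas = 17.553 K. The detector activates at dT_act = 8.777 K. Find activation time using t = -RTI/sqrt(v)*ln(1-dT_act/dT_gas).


dT_act/dT_gas = 0.50003
ln(1 - 0.50003) = -0.69320
t = -81.116 / sqrt(3.585) * -0.69320 = 29.698 s

29.698 s


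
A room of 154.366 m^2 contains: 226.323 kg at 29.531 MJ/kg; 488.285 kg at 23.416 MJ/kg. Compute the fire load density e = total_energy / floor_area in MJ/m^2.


Total energy = 226.323*29.531 + 488.285*23.416
= 6683.545 + 11433.68
= 18117.23 MJ
e = 18117.23 / 154.366 = 117.37 MJ/m^2

117.37 MJ/m^2


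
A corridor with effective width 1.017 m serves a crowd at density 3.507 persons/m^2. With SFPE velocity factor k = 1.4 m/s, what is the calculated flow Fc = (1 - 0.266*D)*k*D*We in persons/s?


1 - 0.266*D = 1 - 0.266*3.507 = 0.067138
Fs = 0.067138 * 1.4 * 3.507 = 0.32963 persons/(s*m)
Fc = 0.32963 * 1.017 = 0.33524 persons/s

0.33524 persons/s


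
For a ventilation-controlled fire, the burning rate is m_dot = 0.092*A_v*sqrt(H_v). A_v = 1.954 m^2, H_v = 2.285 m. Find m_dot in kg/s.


sqrt(H_v) = 1.5116
m_dot = 0.092 * 1.954 * 1.5116 = 0.27174 kg/s

0.27174 kg/s


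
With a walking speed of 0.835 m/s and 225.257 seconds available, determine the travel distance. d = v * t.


d = 0.835 * 225.257 = 188.09 m

188.09 m


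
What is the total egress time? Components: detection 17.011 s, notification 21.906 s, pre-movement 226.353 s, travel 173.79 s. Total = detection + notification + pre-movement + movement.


Total = 17.011 + 21.906 + 226.353 + 173.79 = 439.06 s

439.06 s


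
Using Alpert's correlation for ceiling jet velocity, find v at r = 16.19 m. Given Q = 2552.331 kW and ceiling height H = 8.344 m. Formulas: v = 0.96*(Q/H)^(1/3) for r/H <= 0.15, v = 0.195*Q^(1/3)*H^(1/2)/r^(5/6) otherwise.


r/H = 16.19 / 8.344 = 1.9403
r/H > 0.15, so v = 0.195*Q^(1/3)*H^(1/2)/r^(5/6)
Q^(1/3) = 13.666
H^(1/2) = 2.8886
r^(5/6) = 10.179
v = 0.195 * 13.666 * 2.8886 / 10.179 = 0.75624 m/s

0.75624 m/s


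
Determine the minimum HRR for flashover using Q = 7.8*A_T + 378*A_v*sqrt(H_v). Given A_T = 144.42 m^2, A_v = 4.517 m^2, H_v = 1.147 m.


7.8*A_T = 1126.476
sqrt(H_v) = 1.0710
378*A_v*sqrt(H_v) = 1828.6
Q = 1126.476 + 1828.6 = 2955.1 kW

2955.1 kW


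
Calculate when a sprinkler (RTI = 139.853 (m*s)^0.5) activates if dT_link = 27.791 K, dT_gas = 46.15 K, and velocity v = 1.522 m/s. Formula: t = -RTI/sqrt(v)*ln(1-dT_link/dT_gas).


dT_link/dT_gas = 0.60219
ln(1 - 0.60219) = -0.92178
t = -139.853 / sqrt(1.522) * -0.92178 = 104.49 s

104.49 s


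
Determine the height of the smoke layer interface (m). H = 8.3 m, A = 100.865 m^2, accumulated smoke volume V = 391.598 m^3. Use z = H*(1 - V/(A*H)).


V/(A*H) = 0.46776
1 - 0.46776 = 0.53224
z = 8.3 * 0.53224 = 4.4176 m

4.4176 m


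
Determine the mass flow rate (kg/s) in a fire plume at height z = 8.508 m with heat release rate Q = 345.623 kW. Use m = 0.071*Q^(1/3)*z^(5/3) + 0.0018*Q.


Q^(1/3) = 7.0178
z^(5/3) = 35.458
First term = 0.071 * 7.0178 * 35.458 = 17.667
Second term = 0.0018 * 345.623 = 0.62212
m = 18.289 kg/s

18.289 kg/s


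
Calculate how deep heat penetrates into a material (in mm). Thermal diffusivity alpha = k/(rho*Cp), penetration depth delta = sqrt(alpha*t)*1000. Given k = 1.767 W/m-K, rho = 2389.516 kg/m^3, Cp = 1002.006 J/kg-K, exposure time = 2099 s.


alpha = 1.767 / (2389.516 * 1002.006) = 7.3800e-07 m^2/s
alpha * t = 0.0015491
delta = sqrt(0.0015491) * 1000 = 39.358 mm

39.358 mm


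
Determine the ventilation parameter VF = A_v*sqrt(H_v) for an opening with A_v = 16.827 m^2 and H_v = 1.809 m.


sqrt(H_v) = 1.3450
VF = 16.827 * 1.3450 = 22.632 m^(5/2)

22.632 m^(5/2)


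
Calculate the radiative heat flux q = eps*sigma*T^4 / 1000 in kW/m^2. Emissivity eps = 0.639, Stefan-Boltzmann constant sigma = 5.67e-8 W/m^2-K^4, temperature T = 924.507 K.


T^4 = 7.3053e+11
q = 0.639 * 5.67e-8 * 7.3053e+11 / 1000 = 26.468 kW/m^2

26.468 kW/m^2


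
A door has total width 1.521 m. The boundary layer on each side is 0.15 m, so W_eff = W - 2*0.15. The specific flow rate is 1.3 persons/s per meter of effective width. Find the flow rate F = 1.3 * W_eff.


W_eff = 1.521 - 0.30 = 1.221 m
F = 1.3 * 1.221 = 1.5873 persons/s

1.5873 persons/s


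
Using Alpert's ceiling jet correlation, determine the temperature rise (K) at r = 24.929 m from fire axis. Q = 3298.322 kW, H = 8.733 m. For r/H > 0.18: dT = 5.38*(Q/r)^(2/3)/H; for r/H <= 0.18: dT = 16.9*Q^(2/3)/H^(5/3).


r/H = 24.929 / 8.733 = 2.8546
r/H > 0.18, so dT = 5.38*(Q/r)^(2/3)/H
Q/r = 132.31
(Q/r)^(2/3) = 25.965
dT = 5.38 * 25.965 / 8.733 = 15.996 K

15.996 K


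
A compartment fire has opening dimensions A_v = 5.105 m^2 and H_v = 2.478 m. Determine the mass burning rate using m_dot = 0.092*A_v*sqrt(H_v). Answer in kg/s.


sqrt(H_v) = 1.5742
m_dot = 0.092 * 5.105 * 1.5742 = 0.73932 kg/s

0.73932 kg/s


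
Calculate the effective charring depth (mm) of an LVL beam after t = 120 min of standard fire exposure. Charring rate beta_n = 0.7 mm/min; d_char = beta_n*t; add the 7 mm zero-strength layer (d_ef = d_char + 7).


d_char = 0.7 * 120 = 84 mm
d_ef = 84 + 1.0*7 = 91 mm

91 mm


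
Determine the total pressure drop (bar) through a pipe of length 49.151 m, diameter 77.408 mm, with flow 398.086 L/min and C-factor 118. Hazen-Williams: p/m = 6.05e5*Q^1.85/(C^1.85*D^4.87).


Q^1.85 = 64559
C^1.85 = 6807.4
D^4.87 = 1.5790e+09
p/m = 0.0036337 bar/m
p_total = 0.0036337 * 49.151 = 0.17860 bar

0.17860 bar


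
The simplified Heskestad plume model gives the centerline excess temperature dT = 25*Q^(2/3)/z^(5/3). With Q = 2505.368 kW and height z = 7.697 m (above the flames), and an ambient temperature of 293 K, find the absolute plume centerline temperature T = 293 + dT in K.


Q^(2/3) = 184.47
z^(5/3) = 30.006
dT = 25 * 184.47 / 30.006 = 153.69 K
T = 293 + 153.69 = 446.69 K

446.69 K


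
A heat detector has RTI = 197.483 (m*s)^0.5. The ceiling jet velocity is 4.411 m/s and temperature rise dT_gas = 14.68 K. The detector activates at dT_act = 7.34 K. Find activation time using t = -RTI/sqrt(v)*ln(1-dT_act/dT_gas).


dT_act/dT_gas = 0.5
ln(1 - 0.5) = -0.69315
t = -197.483 / sqrt(4.411) * -0.69315 = 65.176 s

65.176 s


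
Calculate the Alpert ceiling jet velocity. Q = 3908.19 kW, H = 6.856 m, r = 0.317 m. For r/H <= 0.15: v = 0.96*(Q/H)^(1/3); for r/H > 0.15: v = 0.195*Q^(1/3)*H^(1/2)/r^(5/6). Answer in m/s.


r/H = 0.317 / 6.856 = 0.046237
r/H <= 0.15, so v = 0.96*(Q/H)^(1/3)
Q/H = 570.04
(Q/H)^(1/3) = 8.2915
v = 0.96 * 8.2915 = 7.9599 m/s

7.9599 m/s


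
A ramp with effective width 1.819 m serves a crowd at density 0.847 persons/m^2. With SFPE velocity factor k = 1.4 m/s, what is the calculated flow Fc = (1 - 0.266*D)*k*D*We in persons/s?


1 - 0.266*D = 1 - 0.266*0.847 = 0.77470
Fs = 0.77470 * 1.4 * 0.847 = 0.91864 persons/(s*m)
Fc = 0.91864 * 1.819 = 1.6710 persons/s

1.6710 persons/s


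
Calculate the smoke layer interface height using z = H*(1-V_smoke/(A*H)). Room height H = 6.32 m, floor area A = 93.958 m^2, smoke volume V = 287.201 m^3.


V/(A*H) = 0.48365
1 - 0.48365 = 0.51635
z = 6.32 * 0.51635 = 3.2633 m

3.2633 m


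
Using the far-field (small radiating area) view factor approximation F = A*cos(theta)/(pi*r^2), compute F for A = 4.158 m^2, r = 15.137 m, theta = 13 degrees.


cos(13 deg) = 0.97437
pi*r^2 = 719.83
F = 4.158 * 0.97437 / 719.83 = 0.0056283

0.0056283


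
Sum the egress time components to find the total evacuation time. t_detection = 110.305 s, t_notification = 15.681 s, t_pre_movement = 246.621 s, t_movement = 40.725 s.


Total = 110.305 + 15.681 + 246.621 + 40.725 = 413.332 s

413.332 s


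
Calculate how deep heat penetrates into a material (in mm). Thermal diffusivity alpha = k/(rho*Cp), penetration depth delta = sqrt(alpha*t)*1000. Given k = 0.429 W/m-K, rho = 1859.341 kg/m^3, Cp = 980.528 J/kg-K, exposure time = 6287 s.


alpha = 0.429 / (1859.341 * 980.528) = 2.3531e-07 m^2/s
alpha * t = 0.0014794
delta = sqrt(0.0014794) * 1000 = 38.463 mm

38.463 mm


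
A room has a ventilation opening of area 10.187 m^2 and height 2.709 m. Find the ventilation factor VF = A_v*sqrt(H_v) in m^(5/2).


sqrt(H_v) = 1.6459
VF = 10.187 * 1.6459 = 16.767 m^(5/2)

16.767 m^(5/2)


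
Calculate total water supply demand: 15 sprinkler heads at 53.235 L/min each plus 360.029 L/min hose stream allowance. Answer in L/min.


Sprinkler demand = 15 * 53.235 = 798.525 L/min
Total = 798.525 + 360.029 = 1158.554 L/min

1158.554 L/min


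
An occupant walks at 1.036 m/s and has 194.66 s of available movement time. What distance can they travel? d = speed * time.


d = 1.036 * 194.66 = 201.67 m

201.67 m


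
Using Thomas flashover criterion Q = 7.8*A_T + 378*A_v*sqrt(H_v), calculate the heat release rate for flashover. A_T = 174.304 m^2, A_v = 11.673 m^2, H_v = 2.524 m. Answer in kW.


7.8*A_T = 1359.6
sqrt(H_v) = 1.5887
378*A_v*sqrt(H_v) = 7010.0
Q = 1359.6 + 7010.0 = 8369.6 kW

8369.6 kW


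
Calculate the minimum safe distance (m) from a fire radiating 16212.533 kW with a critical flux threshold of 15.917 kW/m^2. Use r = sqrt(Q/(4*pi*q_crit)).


4*pi*q_crit = 200.02
Q/(4*pi*q_crit) = 81.055
r = sqrt(81.055) = 9.0031 m

9.0031 m


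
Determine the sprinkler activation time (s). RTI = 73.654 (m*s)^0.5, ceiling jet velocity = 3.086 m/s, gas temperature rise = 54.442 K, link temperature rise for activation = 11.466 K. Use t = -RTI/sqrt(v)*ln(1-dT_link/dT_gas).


dT_link/dT_gas = 0.21061
ln(1 - 0.21061) = -0.23649
t = -73.654 / sqrt(3.086) * -0.23649 = 9.9156 s

9.9156 s


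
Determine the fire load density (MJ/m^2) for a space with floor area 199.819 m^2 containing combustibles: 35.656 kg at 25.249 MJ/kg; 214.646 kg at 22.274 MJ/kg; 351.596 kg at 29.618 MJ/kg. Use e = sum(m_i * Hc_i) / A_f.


Total energy = 35.656*25.249 + 214.646*22.274 + 351.596*29.618
= 900.2783 + 4781.025 + 10413.57
= 16094.87 MJ
e = 16094.87 / 199.819 = 80.547 MJ/m^2

80.547 MJ/m^2


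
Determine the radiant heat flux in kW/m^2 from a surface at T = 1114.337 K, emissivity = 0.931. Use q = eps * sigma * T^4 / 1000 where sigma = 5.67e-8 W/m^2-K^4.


T^4 = 1.5419e+12
q = 0.931 * 5.67e-8 * 1.5419e+12 / 1000 = 81.395 kW/m^2

81.395 kW/m^2


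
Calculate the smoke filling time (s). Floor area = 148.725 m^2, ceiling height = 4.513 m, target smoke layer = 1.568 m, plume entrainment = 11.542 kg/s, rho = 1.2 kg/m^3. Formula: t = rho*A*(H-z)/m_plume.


H - z = 2.945 m
t = 1.2 * 148.725 * 2.945 / 11.542 = 45.538 s

45.538 s


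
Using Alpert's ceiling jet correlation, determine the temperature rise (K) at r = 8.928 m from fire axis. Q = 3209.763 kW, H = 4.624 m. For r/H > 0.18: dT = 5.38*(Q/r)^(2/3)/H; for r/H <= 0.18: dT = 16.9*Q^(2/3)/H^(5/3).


r/H = 8.928 / 4.624 = 1.9308
r/H > 0.18, so dT = 5.38*(Q/r)^(2/3)/H
Q/r = 359.52
(Q/r)^(2/3) = 50.561
dT = 5.38 * 50.561 / 4.624 = 58.827 K

58.827 K


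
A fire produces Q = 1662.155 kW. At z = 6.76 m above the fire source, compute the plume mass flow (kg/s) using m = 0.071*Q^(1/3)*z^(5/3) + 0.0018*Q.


Q^(1/3) = 11.846
z^(5/3) = 24.168
First term = 0.071 * 11.846 * 24.168 = 20.326
Second term = 0.0018 * 1662.155 = 2.9919
m = 23.318 kg/s

23.318 kg/s


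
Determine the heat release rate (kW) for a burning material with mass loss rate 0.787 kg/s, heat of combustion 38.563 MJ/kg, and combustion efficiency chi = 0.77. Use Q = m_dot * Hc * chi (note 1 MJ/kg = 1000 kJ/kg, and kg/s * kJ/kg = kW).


Hc = 38.563 MJ/kg = 38.563 * 1000 kJ/kg = 38563 kJ/kg
Q = 0.787 kg/s * 38563 kJ/kg * 0.77 = 23369 kW

23369 kW


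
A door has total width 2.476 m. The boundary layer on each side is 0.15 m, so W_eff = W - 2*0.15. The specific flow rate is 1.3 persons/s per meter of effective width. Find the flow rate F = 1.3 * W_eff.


W_eff = 2.476 - 0.30 = 2.176 m
F = 1.3 * 2.176 = 2.8288 persons/s

2.8288 persons/s


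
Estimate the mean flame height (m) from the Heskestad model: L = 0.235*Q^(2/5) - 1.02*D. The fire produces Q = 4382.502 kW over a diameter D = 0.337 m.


Q^(2/5) = 28.621
0.235 * Q^(2/5) = 6.7260
1.02 * D = 0.34374
L = 6.3823 m

6.3823 m


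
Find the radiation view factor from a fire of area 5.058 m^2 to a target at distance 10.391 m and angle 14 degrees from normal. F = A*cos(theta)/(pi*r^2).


cos(14 deg) = 0.97030
pi*r^2 = 339.21
F = 5.058 * 0.97030 / 339.21 = 0.014468

0.014468


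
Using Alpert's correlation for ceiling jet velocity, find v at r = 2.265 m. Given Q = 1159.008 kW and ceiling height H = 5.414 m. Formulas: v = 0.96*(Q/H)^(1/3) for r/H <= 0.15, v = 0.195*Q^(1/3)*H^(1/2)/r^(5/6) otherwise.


r/H = 2.265 / 5.414 = 0.41836
r/H > 0.15, so v = 0.195*Q^(1/3)*H^(1/2)/r^(5/6)
Q^(1/3) = 10.504
H^(1/2) = 2.3268
r^(5/6) = 1.9765
v = 0.195 * 10.504 * 2.3268 / 1.9765 = 2.4114 m/s

2.4114 m/s


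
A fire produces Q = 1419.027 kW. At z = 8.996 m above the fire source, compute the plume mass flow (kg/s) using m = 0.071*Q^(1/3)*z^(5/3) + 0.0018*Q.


Q^(1/3) = 11.237
z^(5/3) = 38.912
First term = 0.071 * 11.237 * 38.912 = 31.046
Second term = 0.0018 * 1419.027 = 2.5542
m = 33.600 kg/s

33.600 kg/s


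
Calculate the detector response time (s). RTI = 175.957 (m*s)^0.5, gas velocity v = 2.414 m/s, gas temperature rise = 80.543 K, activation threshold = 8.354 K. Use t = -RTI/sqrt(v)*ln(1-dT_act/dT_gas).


dT_act/dT_gas = 0.10372
ln(1 - 0.10372) = -0.10950
t = -175.957 / sqrt(2.414) * -0.10950 = 12.401 s

12.401 s


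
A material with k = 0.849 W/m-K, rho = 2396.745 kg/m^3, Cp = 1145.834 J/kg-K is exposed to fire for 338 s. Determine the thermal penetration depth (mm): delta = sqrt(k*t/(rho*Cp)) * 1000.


alpha = 0.849 / (2396.745 * 1145.834) = 3.0915e-07 m^2/s
alpha * t = 0.00010449
delta = sqrt(0.00010449) * 1000 = 10.222 mm

10.222 mm


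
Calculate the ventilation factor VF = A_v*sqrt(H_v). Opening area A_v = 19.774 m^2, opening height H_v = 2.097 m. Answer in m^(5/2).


sqrt(H_v) = 1.4481
VF = 19.774 * 1.4481 = 28.635 m^(5/2)

28.635 m^(5/2)


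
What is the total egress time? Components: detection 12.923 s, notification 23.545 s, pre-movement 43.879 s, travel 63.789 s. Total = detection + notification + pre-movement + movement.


Total = 12.923 + 23.545 + 43.879 + 63.789 = 144.136 s

144.136 s


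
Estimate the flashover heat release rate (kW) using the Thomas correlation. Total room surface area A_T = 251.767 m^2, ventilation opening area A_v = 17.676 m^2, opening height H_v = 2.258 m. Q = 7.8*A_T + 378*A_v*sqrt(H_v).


7.8*A_T = 1963.8
sqrt(H_v) = 1.5027
378*A_v*sqrt(H_v) = 10040
Q = 1963.8 + 10040 = 12004 kW

12004 kW


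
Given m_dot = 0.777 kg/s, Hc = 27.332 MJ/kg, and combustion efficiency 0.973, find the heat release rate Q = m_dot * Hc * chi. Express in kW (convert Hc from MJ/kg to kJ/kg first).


Hc = 27.332 MJ/kg = 27.332 * 1000 kJ/kg = 27332 kJ/kg
Q = 0.777 kg/s * 27332 kJ/kg * 0.973 = 20664 kW

20664 kW


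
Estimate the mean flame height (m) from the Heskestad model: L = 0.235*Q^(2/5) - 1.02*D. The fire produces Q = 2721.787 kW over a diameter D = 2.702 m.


Q^(2/5) = 23.656
0.235 * Q^(2/5) = 5.5592
1.02 * D = 2.7560
L = 2.8031 m

2.8031 m


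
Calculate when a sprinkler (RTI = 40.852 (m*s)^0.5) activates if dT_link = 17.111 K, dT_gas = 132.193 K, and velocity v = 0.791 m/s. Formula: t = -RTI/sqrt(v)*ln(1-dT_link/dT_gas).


dT_link/dT_gas = 0.12944
ln(1 - 0.12944) = -0.13862
t = -40.852 / sqrt(0.791) * -0.13862 = 6.3671 s

6.3671 s


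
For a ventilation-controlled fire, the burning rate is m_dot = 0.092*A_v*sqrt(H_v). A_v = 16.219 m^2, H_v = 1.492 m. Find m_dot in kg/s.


sqrt(H_v) = 1.2215
m_dot = 0.092 * 16.219 * 1.2215 = 1.8226 kg/s

1.8226 kg/s


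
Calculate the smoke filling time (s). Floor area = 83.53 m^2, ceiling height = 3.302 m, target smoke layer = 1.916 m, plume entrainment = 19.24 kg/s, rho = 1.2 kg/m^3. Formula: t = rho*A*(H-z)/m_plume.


H - z = 1.386 m
t = 1.2 * 83.53 * 1.386 / 19.24 = 7.2207 s

7.2207 s


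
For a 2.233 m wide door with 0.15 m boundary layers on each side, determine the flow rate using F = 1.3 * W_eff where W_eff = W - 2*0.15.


W_eff = 2.233 - 0.30 = 1.933 m
F = 1.3 * 1.933 = 2.5129 persons/s

2.5129 persons/s


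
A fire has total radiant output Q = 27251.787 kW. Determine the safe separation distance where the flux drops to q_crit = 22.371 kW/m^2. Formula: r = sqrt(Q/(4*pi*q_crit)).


4*pi*q_crit = 281.12
Q/(4*pi*q_crit) = 96.939
r = sqrt(96.939) = 9.8458 m

9.8458 m


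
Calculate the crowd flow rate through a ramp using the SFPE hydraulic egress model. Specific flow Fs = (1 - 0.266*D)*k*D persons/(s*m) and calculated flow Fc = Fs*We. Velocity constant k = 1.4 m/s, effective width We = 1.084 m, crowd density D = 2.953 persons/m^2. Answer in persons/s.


1 - 0.266*D = 1 - 0.266*2.953 = 0.21450
Fs = 0.21450 * 1.4 * 2.953 = 0.88679 persons/(s*m)
Fc = 0.88679 * 1.084 = 0.96128 persons/s

0.96128 persons/s


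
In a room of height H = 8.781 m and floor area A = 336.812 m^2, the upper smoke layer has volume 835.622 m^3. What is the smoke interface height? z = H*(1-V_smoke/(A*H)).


V/(A*H) = 0.28254
1 - 0.28254 = 0.71746
z = 8.781 * 0.71746 = 6.3000 m

6.3000 m


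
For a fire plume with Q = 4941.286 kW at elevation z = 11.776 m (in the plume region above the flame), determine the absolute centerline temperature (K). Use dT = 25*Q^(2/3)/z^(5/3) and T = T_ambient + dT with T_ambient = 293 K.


Q^(2/3) = 290.11
z^(5/3) = 60.953
dT = 25 * 290.11 / 60.953 = 118.99 K
T = 293 + 118.99 = 411.99 K

411.99 K


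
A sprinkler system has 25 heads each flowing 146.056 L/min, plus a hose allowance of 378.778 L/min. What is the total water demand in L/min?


Sprinkler demand = 25 * 146.056 = 3651.4 L/min
Total = 3651.4 + 378.778 = 4030.178 L/min

4030.178 L/min


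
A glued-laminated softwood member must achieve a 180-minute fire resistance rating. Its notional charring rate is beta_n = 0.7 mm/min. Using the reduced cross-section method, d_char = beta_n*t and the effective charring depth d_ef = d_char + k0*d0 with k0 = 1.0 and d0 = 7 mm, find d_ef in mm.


d_char = 0.7 * 180 = 126 mm
d_ef = 126 + 1.0*7 = 133 mm

133 mm


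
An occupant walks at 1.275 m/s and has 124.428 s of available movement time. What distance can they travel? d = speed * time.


d = 1.275 * 124.428 = 158.65 m

158.65 m


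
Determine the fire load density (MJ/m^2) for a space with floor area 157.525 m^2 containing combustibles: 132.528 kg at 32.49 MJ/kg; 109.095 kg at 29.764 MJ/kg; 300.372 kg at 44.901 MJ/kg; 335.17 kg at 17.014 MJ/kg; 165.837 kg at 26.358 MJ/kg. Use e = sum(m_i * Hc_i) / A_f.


Total energy = 132.528*32.49 + 109.095*29.764 + 300.372*44.901 + 335.17*17.014 + 165.837*26.358
= 4305.835 + 3247.104 + 13487.00 + 5702.582 + 4371.132
= 31113.66 MJ
e = 31113.66 / 157.525 = 197.52 MJ/m^2

197.52 MJ/m^2


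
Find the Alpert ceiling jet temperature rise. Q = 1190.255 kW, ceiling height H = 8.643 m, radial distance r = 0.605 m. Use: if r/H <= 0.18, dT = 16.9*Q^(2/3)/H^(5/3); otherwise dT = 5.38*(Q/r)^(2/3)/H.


r/H = 0.605 / 8.643 = 0.069999
r/H <= 0.18, so dT = 16.9*Q^(2/3)/H^(5/3)
Q^(2/3) = 112.31
H^(5/3) = 36.401
dT = 16.9 * 112.31 / 36.401 = 52.144 K

52.144 K


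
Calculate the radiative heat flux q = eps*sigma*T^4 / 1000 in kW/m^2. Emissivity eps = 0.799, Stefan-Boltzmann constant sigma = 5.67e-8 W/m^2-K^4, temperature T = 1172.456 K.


T^4 = 1.8897e+12
q = 0.799 * 5.67e-8 * 1.8897e+12 / 1000 = 85.608 kW/m^2

85.608 kW/m^2


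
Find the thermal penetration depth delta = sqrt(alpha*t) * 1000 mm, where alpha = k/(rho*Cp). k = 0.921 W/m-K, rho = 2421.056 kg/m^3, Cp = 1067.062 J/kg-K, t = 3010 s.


alpha = 0.921 / (2421.056 * 1067.062) = 3.5650e-07 m^2/s
alpha * t = 0.0010731
delta = sqrt(0.0010731) * 1000 = 32.758 mm

32.758 mm


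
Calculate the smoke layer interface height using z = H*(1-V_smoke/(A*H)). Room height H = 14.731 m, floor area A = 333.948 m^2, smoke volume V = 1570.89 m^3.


V/(A*H) = 0.31933
1 - 0.31933 = 0.68067
z = 14.731 * 0.68067 = 10.027 m

10.027 m


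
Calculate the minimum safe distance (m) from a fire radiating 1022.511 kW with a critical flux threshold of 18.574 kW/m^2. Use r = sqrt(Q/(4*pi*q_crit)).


4*pi*q_crit = 233.41
Q/(4*pi*q_crit) = 4.3808
r = sqrt(4.3808) = 2.0930 m

2.0930 m


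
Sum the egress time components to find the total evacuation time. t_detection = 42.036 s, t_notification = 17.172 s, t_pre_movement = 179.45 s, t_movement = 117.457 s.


Total = 42.036 + 17.172 + 179.45 + 117.457 = 356.115 s

356.115 s


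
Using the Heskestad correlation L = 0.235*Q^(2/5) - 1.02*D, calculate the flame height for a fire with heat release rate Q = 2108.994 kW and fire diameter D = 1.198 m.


Q^(2/5) = 21.361
0.235 * Q^(2/5) = 5.0199
1.02 * D = 1.2220
L = 3.7980 m

3.7980 m


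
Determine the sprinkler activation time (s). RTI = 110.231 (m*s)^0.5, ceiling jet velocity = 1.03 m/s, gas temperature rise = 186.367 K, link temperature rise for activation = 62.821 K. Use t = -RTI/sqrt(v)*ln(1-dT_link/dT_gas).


dT_link/dT_gas = 0.33708
ln(1 - 0.33708) = -0.41110
t = -110.231 / sqrt(1.03) * -0.41110 = 44.652 s

44.652 s


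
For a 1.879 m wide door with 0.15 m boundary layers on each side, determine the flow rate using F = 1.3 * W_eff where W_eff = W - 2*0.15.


W_eff = 1.879 - 0.30 = 1.579 m
F = 1.3 * 1.579 = 2.0527 persons/s

2.0527 persons/s


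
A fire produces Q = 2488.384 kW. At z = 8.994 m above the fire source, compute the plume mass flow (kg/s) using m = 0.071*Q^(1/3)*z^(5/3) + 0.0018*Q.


Q^(1/3) = 13.551
z^(5/3) = 38.897
First term = 0.071 * 13.551 * 38.897 = 37.424
Second term = 0.0018 * 2488.384 = 4.4791
m = 41.903 kg/s

41.903 kg/s


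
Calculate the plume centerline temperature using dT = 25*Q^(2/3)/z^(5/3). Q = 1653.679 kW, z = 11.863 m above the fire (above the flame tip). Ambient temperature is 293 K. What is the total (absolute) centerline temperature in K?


Q^(2/3) = 139.84
z^(5/3) = 61.706
dT = 25 * 139.84 / 61.706 = 56.657 K
T = 293 + 56.657 = 349.66 K

349.66 K


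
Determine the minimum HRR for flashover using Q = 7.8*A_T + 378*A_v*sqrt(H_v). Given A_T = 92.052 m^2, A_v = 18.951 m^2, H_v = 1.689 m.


7.8*A_T = 718.01
sqrt(H_v) = 1.2996
378*A_v*sqrt(H_v) = 9309.8
Q = 718.01 + 9309.8 = 10028 kW

10028 kW


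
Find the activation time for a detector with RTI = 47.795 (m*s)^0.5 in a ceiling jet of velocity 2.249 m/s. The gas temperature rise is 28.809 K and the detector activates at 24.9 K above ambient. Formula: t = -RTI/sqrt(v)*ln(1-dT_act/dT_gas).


dT_act/dT_gas = 0.86431
ln(1 - 0.86431) = -1.9974
t = -47.795 / sqrt(2.249) * -1.9974 = 63.658 s

63.658 s


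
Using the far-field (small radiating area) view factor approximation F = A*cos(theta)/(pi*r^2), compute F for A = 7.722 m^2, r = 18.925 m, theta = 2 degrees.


cos(2 deg) = 0.99939
pi*r^2 = 1125.2
F = 7.722 * 0.99939 / 1125.2 = 0.0068587

0.0068587


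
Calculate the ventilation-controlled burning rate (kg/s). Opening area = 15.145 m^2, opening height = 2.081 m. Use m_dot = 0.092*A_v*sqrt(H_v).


sqrt(H_v) = 1.4426
m_dot = 0.092 * 15.145 * 1.4426 = 2.0100 kg/s

2.0100 kg/s


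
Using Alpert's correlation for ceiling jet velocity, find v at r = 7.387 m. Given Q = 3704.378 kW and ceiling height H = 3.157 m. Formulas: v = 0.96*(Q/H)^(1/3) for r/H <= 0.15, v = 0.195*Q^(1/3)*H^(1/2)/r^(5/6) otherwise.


r/H = 7.387 / 3.157 = 2.3399
r/H > 0.15, so v = 0.195*Q^(1/3)*H^(1/2)/r^(5/6)
Q^(1/3) = 15.473
H^(1/2) = 1.7768
r^(5/6) = 5.2933
v = 0.195 * 15.473 * 1.7768 / 5.2933 = 1.0128 m/s

1.0128 m/s


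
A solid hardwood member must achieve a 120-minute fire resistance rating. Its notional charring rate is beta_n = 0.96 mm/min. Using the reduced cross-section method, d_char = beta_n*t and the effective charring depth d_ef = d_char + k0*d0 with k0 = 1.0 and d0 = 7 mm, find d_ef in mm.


d_char = 0.96 * 120 = 115.2 mm
d_ef = 115.2 + 1.0*7 = 122.2 mm

122.2 mm


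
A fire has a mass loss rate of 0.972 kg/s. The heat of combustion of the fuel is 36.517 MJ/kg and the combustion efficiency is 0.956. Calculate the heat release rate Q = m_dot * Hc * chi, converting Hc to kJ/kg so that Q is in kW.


Hc = 36.517 MJ/kg = 36.517 * 1000 kJ/kg = 36517 kJ/kg
Q = 0.972 kg/s * 36517 kJ/kg * 0.956 = 33933 kW

33933 kW


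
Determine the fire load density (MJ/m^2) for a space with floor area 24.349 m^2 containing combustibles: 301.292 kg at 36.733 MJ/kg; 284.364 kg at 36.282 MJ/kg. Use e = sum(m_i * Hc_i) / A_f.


Total energy = 301.292*36.733 + 284.364*36.282
= 11067.36 + 10317.29
= 21384.65 MJ
e = 21384.65 / 24.349 = 878.26 MJ/m^2

878.26 MJ/m^2


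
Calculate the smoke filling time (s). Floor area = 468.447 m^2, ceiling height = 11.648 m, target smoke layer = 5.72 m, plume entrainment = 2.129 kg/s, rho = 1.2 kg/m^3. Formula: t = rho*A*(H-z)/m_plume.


H - z = 5.928 m
t = 1.2 * 468.447 * 5.928 / 2.129 = 1565.2 s

1565.2 s


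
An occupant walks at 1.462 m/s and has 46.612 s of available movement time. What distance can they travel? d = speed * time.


d = 1.462 * 46.612 = 68.147 m

68.147 m


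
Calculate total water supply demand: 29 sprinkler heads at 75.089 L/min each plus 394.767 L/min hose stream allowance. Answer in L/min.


Sprinkler demand = 29 * 75.089 = 2177.581 L/min
Total = 2177.581 + 394.767 = 2572.348 L/min

2572.348 L/min


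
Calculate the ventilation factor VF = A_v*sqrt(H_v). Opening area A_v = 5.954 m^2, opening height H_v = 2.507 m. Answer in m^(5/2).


sqrt(H_v) = 1.5834
VF = 5.954 * 1.5834 = 9.4273 m^(5/2)

9.4273 m^(5/2)


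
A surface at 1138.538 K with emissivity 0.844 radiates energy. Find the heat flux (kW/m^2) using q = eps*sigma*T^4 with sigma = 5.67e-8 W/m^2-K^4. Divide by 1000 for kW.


T^4 = 1.6803e+12
q = 0.844 * 5.67e-8 * 1.6803e+12 / 1000 = 80.411 kW/m^2

80.411 kW/m^2


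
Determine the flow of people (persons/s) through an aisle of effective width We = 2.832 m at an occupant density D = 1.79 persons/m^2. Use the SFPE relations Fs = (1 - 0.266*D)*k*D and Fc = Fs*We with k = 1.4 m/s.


1 - 0.266*D = 1 - 0.266*1.79 = 0.52386
Fs = 0.52386 * 1.4 * 1.79 = 1.3128 persons/(s*m)
Fc = 1.3128 * 2.832 = 3.7178 persons/s

3.7178 persons/s


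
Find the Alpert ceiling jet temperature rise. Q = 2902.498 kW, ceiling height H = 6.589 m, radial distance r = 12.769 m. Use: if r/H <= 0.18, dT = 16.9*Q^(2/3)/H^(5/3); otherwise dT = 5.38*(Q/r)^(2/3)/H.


r/H = 12.769 / 6.589 = 1.9379
r/H > 0.18, so dT = 5.38*(Q/r)^(2/3)/H
Q/r = 227.31
(Q/r)^(2/3) = 37.246
dT = 5.38 * 37.246 / 6.589 = 30.412 K

30.412 K


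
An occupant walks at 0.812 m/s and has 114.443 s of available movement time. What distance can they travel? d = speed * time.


d = 0.812 * 114.443 = 92.928 m

92.928 m


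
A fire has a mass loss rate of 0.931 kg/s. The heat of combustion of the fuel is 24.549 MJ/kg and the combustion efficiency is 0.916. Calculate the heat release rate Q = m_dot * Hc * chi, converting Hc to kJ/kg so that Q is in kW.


Hc = 24.549 MJ/kg = 24.549 * 1000 kJ/kg = 24549 kJ/kg
Q = 0.931 kg/s * 24549 kJ/kg * 0.916 = 20935 kW

20935 kW


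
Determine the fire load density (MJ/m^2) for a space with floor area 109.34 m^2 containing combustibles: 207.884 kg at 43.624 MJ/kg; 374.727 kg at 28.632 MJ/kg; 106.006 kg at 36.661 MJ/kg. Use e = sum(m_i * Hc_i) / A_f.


Total energy = 207.884*43.624 + 374.727*28.632 + 106.006*36.661
= 9068.732 + 10729.18 + 3886.286
= 23684.20 MJ
e = 23684.20 / 109.34 = 216.61 MJ/m^2

216.61 MJ/m^2


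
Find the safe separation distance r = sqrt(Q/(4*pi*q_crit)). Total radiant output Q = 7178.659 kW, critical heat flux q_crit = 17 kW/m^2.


4*pi*q_crit = 213.63
Q/(4*pi*q_crit) = 33.604
r = sqrt(33.604) = 5.7969 m

5.7969 m


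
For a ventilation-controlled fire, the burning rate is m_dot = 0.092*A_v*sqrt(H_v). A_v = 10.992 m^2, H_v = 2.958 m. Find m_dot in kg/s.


sqrt(H_v) = 1.7199
m_dot = 0.092 * 10.992 * 1.7199 = 1.7393 kg/s

1.7393 kg/s


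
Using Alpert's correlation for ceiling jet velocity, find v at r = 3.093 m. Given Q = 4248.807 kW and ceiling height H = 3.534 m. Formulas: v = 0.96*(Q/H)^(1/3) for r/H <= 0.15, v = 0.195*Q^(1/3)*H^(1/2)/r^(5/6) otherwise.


r/H = 3.093 / 3.534 = 0.87521
r/H > 0.15, so v = 0.195*Q^(1/3)*H^(1/2)/r^(5/6)
Q^(1/3) = 16.197
H^(1/2) = 1.8799
r^(5/6) = 2.5624
v = 0.195 * 16.197 * 1.8799 / 2.5624 = 2.3171 m/s

2.3171 m/s


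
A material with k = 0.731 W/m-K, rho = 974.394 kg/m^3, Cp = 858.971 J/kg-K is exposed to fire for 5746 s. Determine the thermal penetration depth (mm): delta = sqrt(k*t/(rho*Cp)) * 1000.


alpha = 0.731 / (974.394 * 858.971) = 8.7338e-07 m^2/s
alpha * t = 0.0050185
delta = sqrt(0.0050185) * 1000 = 70.841 mm

70.841 mm


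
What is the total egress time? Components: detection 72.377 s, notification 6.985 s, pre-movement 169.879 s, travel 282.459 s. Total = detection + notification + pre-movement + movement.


Total = 72.377 + 6.985 + 169.879 + 282.459 = 531.7 s

531.7 s


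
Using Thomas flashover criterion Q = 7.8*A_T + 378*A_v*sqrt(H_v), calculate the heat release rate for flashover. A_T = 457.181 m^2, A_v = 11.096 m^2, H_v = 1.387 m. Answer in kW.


7.8*A_T = 3566.0
sqrt(H_v) = 1.1777
378*A_v*sqrt(H_v) = 4939.7
Q = 3566.0 + 4939.7 = 8505.7 kW

8505.7 kW


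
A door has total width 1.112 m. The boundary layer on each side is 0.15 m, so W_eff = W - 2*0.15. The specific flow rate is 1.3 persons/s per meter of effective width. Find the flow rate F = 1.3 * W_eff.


W_eff = 1.112 - 0.30 = 0.812 m
F = 1.3 * 0.812 = 1.0556 persons/s

1.0556 persons/s


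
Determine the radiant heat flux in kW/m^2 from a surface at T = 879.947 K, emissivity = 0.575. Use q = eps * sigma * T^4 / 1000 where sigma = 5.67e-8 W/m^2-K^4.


T^4 = 5.9955e+11
q = 0.575 * 5.67e-8 * 5.9955e+11 / 1000 = 19.547 kW/m^2

19.547 kW/m^2


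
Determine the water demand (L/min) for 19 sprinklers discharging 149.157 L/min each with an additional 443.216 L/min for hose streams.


Sprinkler demand = 19 * 149.157 = 2833.983 L/min
Total = 2833.983 + 443.216 = 3277.199 L/min

3277.199 L/min


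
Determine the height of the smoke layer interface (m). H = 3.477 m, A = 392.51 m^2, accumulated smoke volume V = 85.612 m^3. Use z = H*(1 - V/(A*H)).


V/(A*H) = 0.062731
1 - 0.062731 = 0.93727
z = 3.477 * 0.93727 = 3.2589 m

3.2589 m


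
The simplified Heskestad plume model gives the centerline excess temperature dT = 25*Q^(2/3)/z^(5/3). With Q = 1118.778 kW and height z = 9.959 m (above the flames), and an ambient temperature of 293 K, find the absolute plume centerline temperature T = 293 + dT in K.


Q^(2/3) = 107.77
z^(5/3) = 46.099
dT = 25 * 107.77 / 46.099 = 58.444 K
T = 293 + 58.444 = 351.44 K

351.44 K


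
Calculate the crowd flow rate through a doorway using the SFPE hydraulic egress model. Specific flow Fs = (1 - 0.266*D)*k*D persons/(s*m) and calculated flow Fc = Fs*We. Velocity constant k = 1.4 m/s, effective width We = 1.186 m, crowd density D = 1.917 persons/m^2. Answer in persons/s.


1 - 0.266*D = 1 - 0.266*1.917 = 0.49008
Fs = 0.49008 * 1.4 * 1.917 = 1.3153 persons/(s*m)
Fc = 1.3153 * 1.186 = 1.5599 persons/s

1.5599 persons/s


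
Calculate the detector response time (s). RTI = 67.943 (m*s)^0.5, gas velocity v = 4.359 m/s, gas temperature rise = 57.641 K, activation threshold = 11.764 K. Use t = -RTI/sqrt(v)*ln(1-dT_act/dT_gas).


dT_act/dT_gas = 0.20409
ln(1 - 0.20409) = -0.22827
t = -67.943 / sqrt(4.359) * -0.22827 = 7.4285 s

7.4285 s


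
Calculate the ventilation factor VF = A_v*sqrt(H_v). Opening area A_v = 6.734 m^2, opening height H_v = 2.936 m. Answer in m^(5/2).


sqrt(H_v) = 1.7135
VF = 6.734 * 1.7135 = 11.539 m^(5/2)

11.539 m^(5/2)


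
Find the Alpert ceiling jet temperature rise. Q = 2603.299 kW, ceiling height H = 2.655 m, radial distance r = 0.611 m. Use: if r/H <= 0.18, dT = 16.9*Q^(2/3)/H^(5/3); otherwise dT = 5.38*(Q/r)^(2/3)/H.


r/H = 0.611 / 2.655 = 0.23013
r/H > 0.18, so dT = 5.38*(Q/r)^(2/3)/H
Q/r = 4260.7
(Q/r)^(2/3) = 262.82
dT = 5.38 * 262.82 / 2.655 = 532.57 K

532.57 K


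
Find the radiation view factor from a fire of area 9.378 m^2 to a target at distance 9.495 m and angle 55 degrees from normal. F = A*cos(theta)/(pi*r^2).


cos(55 deg) = 0.57358
pi*r^2 = 283.23
F = 9.378 * 0.57358 / 283.23 = 0.018992

0.018992


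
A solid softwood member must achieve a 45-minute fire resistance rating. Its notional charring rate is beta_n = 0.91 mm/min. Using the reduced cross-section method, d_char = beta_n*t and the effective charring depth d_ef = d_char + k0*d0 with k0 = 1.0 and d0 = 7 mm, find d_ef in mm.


d_char = 0.91 * 45 = 40.95 mm
d_ef = 40.95 + 1.0*7 = 47.95 mm

47.95 mm


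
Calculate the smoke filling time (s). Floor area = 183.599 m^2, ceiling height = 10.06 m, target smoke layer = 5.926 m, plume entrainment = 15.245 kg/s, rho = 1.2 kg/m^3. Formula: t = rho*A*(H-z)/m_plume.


H - z = 4.134 m
t = 1.2 * 183.599 * 4.134 / 15.245 = 59.744 s

59.744 s


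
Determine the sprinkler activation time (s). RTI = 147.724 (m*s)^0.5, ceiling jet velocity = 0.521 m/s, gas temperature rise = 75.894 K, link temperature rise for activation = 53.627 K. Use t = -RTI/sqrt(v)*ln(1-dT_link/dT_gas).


dT_link/dT_gas = 0.70660
ln(1 - 0.70660) = -1.2262
t = -147.724 / sqrt(0.521) * -1.2262 = 250.96 s

250.96 s


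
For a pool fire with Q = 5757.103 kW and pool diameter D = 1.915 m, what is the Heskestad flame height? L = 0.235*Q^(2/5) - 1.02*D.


Q^(2/5) = 31.921
0.235 * Q^(2/5) = 7.5015
1.02 * D = 1.9533
L = 5.5482 m

5.5482 m


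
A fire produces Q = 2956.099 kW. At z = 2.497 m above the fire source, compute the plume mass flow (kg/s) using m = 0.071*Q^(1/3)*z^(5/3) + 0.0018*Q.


Q^(1/3) = 14.352
z^(5/3) = 4.5958
First term = 0.071 * 14.352 * 4.5958 = 4.6831
Second term = 0.0018 * 2956.099 = 5.3210
m = 10.004 kg/s

10.004 kg/s


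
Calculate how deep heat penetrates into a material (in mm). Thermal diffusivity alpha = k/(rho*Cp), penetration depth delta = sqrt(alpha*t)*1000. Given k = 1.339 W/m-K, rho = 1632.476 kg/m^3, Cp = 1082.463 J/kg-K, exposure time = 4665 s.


alpha = 1.339 / (1632.476 * 1082.463) = 7.5774e-07 m^2/s
alpha * t = 0.0035349
delta = sqrt(0.0035349) * 1000 = 59.455 mm

59.455 mm


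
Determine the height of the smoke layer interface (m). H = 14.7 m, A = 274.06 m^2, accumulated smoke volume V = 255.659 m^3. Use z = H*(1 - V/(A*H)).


V/(A*H) = 0.063460
1 - 0.063460 = 0.93654
z = 14.7 * 0.93654 = 13.767 m

13.767 m
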